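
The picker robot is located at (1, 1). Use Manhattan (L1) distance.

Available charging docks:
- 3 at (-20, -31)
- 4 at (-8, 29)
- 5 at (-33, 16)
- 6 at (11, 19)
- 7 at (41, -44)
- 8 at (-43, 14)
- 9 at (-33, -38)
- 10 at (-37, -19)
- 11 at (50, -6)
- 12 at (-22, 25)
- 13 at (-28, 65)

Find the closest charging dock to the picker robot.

6

Distances from (1, 1):
3: |-21| + |-32| = 21 + 32 = 53
4: |-9| + |28| = 9 + 28 = 37
5: |-34| + |15| = 34 + 15 = 49
6: |10| + |18| = 10 + 18 = 28
7: |40| + |-45| = 40 + 45 = 85
8: |-44| + |13| = 44 + 13 = 57
9: |-34| + |-39| = 34 + 39 = 73
10: |-38| + |-20| = 38 + 20 = 58
11: |49| + |-7| = 49 + 7 = 56
12: |-23| + |24| = 23 + 24 = 47
13: |-29| + |64| = 29 + 64 = 93
Minimum: 6 at 28.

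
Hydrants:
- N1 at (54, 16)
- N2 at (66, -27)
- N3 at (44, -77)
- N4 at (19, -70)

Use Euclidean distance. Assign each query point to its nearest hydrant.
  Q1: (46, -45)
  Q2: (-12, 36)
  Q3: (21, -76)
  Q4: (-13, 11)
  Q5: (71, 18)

Q1→N2; Q2→N1; Q3→N4; Q4→N1; Q5→N1

Q1 at (46, -45):
  N1: 61.5
  N2: 26.9
  N3: 32.1
  N4: 36.8
  → nearest: N2 (26.9)
Q2 at (-12, 36):
  N1: 69.0
  N2: 100.3
  N3: 126.1
  N4: 110.4
  → nearest: N1 (69.0)
Q3 at (21, -76):
  N1: 97.7
  N2: 66.5
  N3: 23.0
  N4: 6.3
  → nearest: N4 (6.3)
Q4 at (-13, 11):
  N1: 67.2
  N2: 87.7
  N3: 104.8
  N4: 87.1
  → nearest: N1 (67.2)
Q5 at (71, 18):
  N1: 17.1
  N2: 45.3
  N3: 98.8
  N4: 102.2
  → nearest: N1 (17.1)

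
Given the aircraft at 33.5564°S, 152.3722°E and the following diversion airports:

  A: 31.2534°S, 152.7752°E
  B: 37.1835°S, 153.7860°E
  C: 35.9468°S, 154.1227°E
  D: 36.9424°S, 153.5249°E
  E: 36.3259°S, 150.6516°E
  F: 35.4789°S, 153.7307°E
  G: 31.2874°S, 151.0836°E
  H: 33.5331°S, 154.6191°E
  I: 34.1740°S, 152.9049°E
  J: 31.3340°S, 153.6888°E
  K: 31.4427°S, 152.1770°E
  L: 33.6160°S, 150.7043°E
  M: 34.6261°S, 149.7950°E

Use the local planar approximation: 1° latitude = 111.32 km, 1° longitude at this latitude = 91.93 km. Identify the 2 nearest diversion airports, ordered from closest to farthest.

I, L

Distances from 33.5564°S, 152.3722°E:
A: √((2.3030·111.32)² + (0.4030·91.93)²) = √(65725.556390 + 1372.538744) = 259.0330 km
B: √((-3.6271·111.32)² + (1.4138·91.93)²) = √(163029.221242 + 16892.365702) = 424.1716 km
C: √((-2.3904·111.32)² + (1.7505·91.93)²) = √(70808.852362 + 25896.361588) = 310.9746 km
D: √((-3.3860·111.32)² + (1.1527·91.93)²) = √(142075.863047 + 11229.155775) = 391.5418 km
E: √((-2.7695·111.32)² + (-1.7206·91.93)²) = √(95049.346285 + 25019.254068) = 346.5092 km
F: √((-1.9225·111.32)² + (1.3585·91.93)²) = √(45801.435761 + 15596.739040) = 247.7866 km
G: √((2.2690·111.32)² + (-1.2886·91.93)²) = √(63799.222639 + 14033.008047) = 278.9843 km
H: √((0.0233·111.32)² + (2.2469·91.93)²) = √(6.727570 + 42666.007829) = 206.5738 km
I: √((-0.6176·111.32)² + (0.5327·91.93)²) = √(4726.731902 + 2398.169713) = 84.4091 km
J: √((2.2224·111.32)² + (1.3166·91.93)²) = √(61205.556652 + 14649.480424) = 275.4179 km
K: √((2.1137·111.32)² + (-0.1952·91.93)²) = √(55364.717739 + 322.013550) = 235.9804 km
L: √((-0.0596·111.32)² + (-1.6679·91.93)²) = √(44.018873 + 23510.103313) = 153.4735 km
M: √((-1.0697·111.32)² + (-2.5772·91.93)²) = √(14179.809194 + 56132.032189) = 265.1638 km
Sorted: I (84.4091 km) < L (153.4735 km) < H (206.5738 km) < K (235.9804 km) < …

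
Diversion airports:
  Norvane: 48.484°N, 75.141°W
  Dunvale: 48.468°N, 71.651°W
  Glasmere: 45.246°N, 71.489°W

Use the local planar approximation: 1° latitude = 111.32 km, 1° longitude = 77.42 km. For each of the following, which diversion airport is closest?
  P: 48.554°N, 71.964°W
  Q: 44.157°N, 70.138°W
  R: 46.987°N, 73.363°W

P→Dunvale; Q→Glasmere; R→Dunvale

P at 48.554°N, 71.964°W:
  Norvane: 246.087 km
  Dunvale: 26.055 km
  Glasmere: 370.078 km
  → nearest: Dunvale (26.055 km)
Q at 44.157°N, 70.138°W:
  Norvane: 618.097 km
  Dunvale: 493.989 km
  Glasmere: 160.113 km
  → nearest: Glasmere (160.113 km)
R at 46.987°N, 73.363°W:
  Norvane: 216.146 km
  Dunvale: 211.537 km
  Glasmere: 242.098 km
  → nearest: Dunvale (211.537 km)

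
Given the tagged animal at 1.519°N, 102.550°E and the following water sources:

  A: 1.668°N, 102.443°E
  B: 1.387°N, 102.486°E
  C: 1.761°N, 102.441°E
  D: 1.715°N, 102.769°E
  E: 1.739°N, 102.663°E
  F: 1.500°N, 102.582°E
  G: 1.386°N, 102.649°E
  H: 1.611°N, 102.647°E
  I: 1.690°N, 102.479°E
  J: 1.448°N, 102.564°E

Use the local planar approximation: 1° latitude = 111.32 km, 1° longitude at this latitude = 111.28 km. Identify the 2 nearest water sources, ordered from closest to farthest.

F, J

Distances from 1.519°N, 102.550°E:
A: √((0.149·111.32)² + (-0.107·111.28)²) = √(275.11795 + 141.77570) = 20.418 km
B: √((-0.132·111.32)² + (-0.064·111.28)²) = √(215.92069 + 50.72174) = 16.329 km
C: √((0.242·111.32)² + (-0.109·111.28)²) = √(725.73343 + 147.12526) = 29.544 km
D: √((0.196·111.32)² + (0.219·111.28)²) = √(476.05654 + 593.91250) = 32.710 km
E: √((0.220·111.32)² + (0.113·111.28)²) = √(599.77969 + 158.12157) = 27.530 km
F: √((-0.019·111.32)² + (0.032·111.28)²) = √(4.47356 + 12.68044) = 4.142 km
G: √((-0.133·111.32)² + (0.099·111.28)²) = √(219.20461 + 121.36812) = 18.455 km
H: √((0.092·111.32)² + (0.097·111.28)²) = √(104.88709 + 116.51389) = 14.880 km
I: √((0.171·111.32)² + (-0.071·111.28)²) = √(362.35864 + 62.42390) = 20.610 km
J: √((-0.071·111.32)² + (0.014·111.28)²) = √(62.46879 + 2.42711) = 8.056 km
Sorted: F (4.142 km) < J (8.056 km) < H (14.880 km) < B (16.329 km) < …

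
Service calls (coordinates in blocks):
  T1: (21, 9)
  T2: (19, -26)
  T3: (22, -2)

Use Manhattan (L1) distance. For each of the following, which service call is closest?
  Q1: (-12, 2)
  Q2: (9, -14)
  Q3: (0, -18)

Q1→T3; Q2→T2; Q3→T2

Q1 at (-12, 2):
  T1: 40 blocks
  T2: 59 blocks
  T3: 38 blocks
  → nearest: T3 (38 blocks)
Q2 at (9, -14):
  T1: 35 blocks
  T2: 22 blocks
  T3: 25 blocks
  → nearest: T2 (22 blocks)
Q3 at (0, -18):
  T1: 48 blocks
  T2: 27 blocks
  T3: 38 blocks
  → nearest: T2 (27 blocks)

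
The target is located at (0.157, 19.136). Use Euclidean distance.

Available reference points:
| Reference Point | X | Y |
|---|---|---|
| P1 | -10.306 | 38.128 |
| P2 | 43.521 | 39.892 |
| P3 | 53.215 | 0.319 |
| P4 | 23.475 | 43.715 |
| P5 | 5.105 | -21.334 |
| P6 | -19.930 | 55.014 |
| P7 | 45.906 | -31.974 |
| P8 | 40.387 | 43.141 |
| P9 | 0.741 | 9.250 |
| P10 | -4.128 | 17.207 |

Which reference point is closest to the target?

P10

Distances from (0.157, 19.136):
P1: 21.683
P2: 48.075
P3: 56.296
P4: 33.880
P5: 40.771
P6: 41.118
P7: 68.594
P8: 46.848
P9: 9.903
P10: 4.699
Minimum: P10 at 4.699.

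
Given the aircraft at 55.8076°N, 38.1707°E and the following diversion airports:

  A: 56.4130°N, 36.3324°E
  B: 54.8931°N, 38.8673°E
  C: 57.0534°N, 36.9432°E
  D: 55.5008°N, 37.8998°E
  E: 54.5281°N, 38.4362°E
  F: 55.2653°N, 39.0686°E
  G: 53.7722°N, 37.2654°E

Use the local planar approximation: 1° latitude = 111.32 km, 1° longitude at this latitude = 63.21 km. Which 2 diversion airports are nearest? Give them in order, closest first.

D, F

Distances from 55.8076°N, 38.1707°E:
A: 134.3281 km
B: 110.9166 km
C: 158.9122 km
D: 38.2053 km
E: 143.4192 km
F: 82.8593 km
G: 233.6951 km
Sorted: D (38.2053 km) < F (82.8593 km) < B (110.9166 km) < A (134.3281 km) < …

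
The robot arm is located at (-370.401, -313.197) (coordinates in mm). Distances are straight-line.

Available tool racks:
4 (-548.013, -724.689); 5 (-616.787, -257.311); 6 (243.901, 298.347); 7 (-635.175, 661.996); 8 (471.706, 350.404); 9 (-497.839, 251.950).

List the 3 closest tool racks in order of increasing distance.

5, 4, 9

Distances from (-370.401, -313.197):
4: √((-177.612)² + (-411.492)²) = √(31546.02254 + 169325.66606) = 448.187 mm
5: √((-246.386)² + (55.886)²) = √(60706.06100 + 3123.24500) = 252.645 mm
6: √((614.302)² + (611.544)²) = √(377366.94720 + 373986.06394) = 866.806 mm
7: √((-264.774)² + (975.193)²) = √(70105.27108 + 951001.38725) = 1010.498 mm
8: √((842.107)² + (663.601)²) = √(709144.19945 + 440366.28720) = 1072.152 mm
9: √((-127.438)² + (565.147)²) = √(16240.44384 + 319391.13161) = 579.337 mm
Sorted: 5 (252.645 mm) < 4 (448.187 mm) < 9 (579.337 mm) < 6 (866.806 mm) < 7 (1010.498 mm) < …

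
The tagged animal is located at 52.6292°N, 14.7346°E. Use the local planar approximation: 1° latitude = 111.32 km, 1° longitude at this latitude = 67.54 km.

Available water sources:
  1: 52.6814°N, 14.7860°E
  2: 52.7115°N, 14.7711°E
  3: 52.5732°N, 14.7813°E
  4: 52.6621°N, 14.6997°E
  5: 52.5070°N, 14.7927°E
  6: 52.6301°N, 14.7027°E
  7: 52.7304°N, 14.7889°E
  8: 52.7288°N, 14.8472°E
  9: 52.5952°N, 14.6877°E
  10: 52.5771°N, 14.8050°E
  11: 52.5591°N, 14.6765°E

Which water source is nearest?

6

Distances from 52.6292°N, 14.7346°E:
1: √((0.0522·111.32)² + (0.0514·67.54)²) = √(33.766605 + 12.051701) = 6.7689 km
2: √((0.0823·111.32)² + (0.0365·67.54)²) = √(83.935574 + 6.077260) = 9.4875 km
3: √((-0.0560·111.32)² + (0.0467·67.54)²) = √(38.861759 + 9.948460) = 6.9864 km
4: √((0.0329·111.32)² + (-0.0349·67.54)²) = √(13.413379 + 5.556137) = 4.3554 km
5: √((-0.1222·111.32)² + (0.0581·67.54)²) = √(185.049880 + 15.398357) = 14.1580 km
6: √((0.0009·111.32)² + (-0.0319·67.54)²) = √(0.010038 + 4.641982) = 2.1569 km
7: √((0.1012·111.32)² + (0.0543·67.54)²) = √(126.913383 + 13.449984) = 11.8475 km
8: √((0.0996·111.32)² + (0.1126·67.54)²) = √(122.932035 + 57.836086) = 13.4450 km
9: √((-0.0340·111.32)² + (-0.0469·67.54)²) = √(14.325317 + 10.033854) = 4.9355 km
10: √((-0.0521·111.32)² + (0.0704·67.54)²) = √(33.637355 + 22.608275) = 7.4997 km
11: √((-0.0701·111.32)² + (-0.0581·67.54)²) = √(60.895112 + 15.398357) = 8.7346 km
Minimum: 6 at 2.1569 km.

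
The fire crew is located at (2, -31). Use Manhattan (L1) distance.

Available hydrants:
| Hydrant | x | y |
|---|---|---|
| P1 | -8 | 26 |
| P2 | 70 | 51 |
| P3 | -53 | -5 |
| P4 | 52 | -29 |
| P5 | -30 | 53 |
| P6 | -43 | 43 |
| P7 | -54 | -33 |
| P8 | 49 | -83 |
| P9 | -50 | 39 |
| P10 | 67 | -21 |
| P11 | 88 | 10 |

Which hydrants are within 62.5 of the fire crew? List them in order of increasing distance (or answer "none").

P4, P7

Distances from (2, -31):
P1: 67
P2: 150
P3: 81
P4: 52
P5: 116
P6: 119
P7: 58
P8: 99
P9: 122
P10: 75
P11: 127
Threshold 62.5: P4 (52), P7 (58) are within range.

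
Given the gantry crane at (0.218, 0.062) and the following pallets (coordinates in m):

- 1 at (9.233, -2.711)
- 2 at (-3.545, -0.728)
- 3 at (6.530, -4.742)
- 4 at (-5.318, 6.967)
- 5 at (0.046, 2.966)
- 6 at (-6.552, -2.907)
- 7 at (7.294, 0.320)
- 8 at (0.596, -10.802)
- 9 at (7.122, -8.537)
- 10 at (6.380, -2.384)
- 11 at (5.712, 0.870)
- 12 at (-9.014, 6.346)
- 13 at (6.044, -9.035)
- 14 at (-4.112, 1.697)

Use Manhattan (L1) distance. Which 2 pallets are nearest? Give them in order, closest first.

Distances from (0.218, 0.062):
1: |9.015| + |-2.773| = 9.015 + 2.773 = 11.788 m
2: |-3.763| + |-0.790| = 3.763 + 0.790 = 4.553 m
3: |6.312| + |-4.804| = 6.312 + 4.804 = 11.116 m
4: |-5.536| + |6.905| = 5.536 + 6.905 = 12.441 m
5: |-0.172| + |2.904| = 0.172 + 2.904 = 3.076 m
6: |-6.770| + |-2.969| = 6.770 + 2.969 = 9.739 m
7: |7.076| + |0.258| = 7.076 + 0.258 = 7.334 m
8: |0.378| + |-10.864| = 0.378 + 10.864 = 11.242 m
9: |6.904| + |-8.599| = 6.904 + 8.599 = 15.503 m
10: |6.162| + |-2.446| = 6.162 + 2.446 = 8.608 m
11: |5.494| + |0.808| = 5.494 + 0.808 = 6.302 m
12: |-9.232| + |6.284| = 9.232 + 6.284 = 15.516 m
13: |5.826| + |-9.097| = 5.826 + 9.097 = 14.923 m
14: |-4.330| + |1.635| = 4.330 + 1.635 = 5.965 m
Sorted: 5 (3.076 m) < 2 (4.553 m) < 14 (5.965 m) < 11 (6.302 m) < …

5, 2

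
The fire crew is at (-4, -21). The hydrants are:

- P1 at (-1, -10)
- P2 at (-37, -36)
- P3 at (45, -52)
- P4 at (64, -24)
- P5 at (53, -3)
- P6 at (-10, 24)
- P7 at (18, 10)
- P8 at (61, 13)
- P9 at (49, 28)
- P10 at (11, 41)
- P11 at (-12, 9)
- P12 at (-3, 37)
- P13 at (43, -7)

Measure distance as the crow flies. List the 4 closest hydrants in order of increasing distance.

Distances from (-4, -21):
P1: √((3)² + (11)²) = √(9.0000 + 121.0000) = 11.40
P2: √((-33)² + (-15)²) = √(1089.0000 + 225.0000) = 36.25
P3: √((49)² + (-31)²) = √(2401.0000 + 961.0000) = 57.98
P4: √((68)² + (-3)²) = √(4624.0000 + 9.0000) = 68.07
P5: √((57)² + (18)²) = √(3249.0000 + 324.0000) = 59.77
P6: √((-6)² + (45)²) = √(36.0000 + 2025.0000) = 45.40
P7: √((22)² + (31)²) = √(484.0000 + 961.0000) = 38.01
P8: √((65)² + (34)²) = √(4225.0000 + 1156.0000) = 73.36
P9: √((53)² + (49)²) = √(2809.0000 + 2401.0000) = 72.18
P10: √((15)² + (62)²) = √(225.0000 + 3844.0000) = 63.79
P11: √((-8)² + (30)²) = √(64.0000 + 900.0000) = 31.05
P12: √((1)² + (58)²) = √(1.0000 + 3364.0000) = 58.01
P13: √((47)² + (14)²) = √(2209.0000 + 196.0000) = 49.04
Sorted: P1 (11.40) < P11 (31.05) < P2 (36.25) < P7 (38.01) < P6 (45.40) < P13 (49.04) < …

P1, P11, P2, P7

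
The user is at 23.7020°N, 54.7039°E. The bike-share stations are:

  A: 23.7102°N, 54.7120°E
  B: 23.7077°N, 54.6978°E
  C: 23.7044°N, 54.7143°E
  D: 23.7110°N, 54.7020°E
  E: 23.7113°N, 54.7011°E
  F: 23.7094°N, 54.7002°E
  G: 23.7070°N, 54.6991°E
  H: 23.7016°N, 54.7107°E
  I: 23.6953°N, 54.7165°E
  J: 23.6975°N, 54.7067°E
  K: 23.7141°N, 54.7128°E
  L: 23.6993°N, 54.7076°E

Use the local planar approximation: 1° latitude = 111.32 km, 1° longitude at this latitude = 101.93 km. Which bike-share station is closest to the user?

Distances from 23.7020°N, 54.7039°E:
A: √((0.0082·111.32)² + (0.0081·101.93)²) = √(0.833248 + 0.681670) = 1.2308 km
B: √((0.0057·111.32)² + (-0.0061·101.93)²) = √(0.402621 + 0.386602) = 0.8884 km
C: √((0.0024·111.32)² + (0.0104·101.93)²) = √(0.071379 + 1.123753) = 1.0932 km
D: √((0.0090·111.32)² + (-0.0019·101.93)²) = √(1.003764 + 0.037507) = 1.0204 km
E: √((0.0093·111.32)² + (-0.0028·101.93)²) = √(1.071796 + 0.081455) = 1.0739 km
F: √((0.0074·111.32)² + (-0.0037·101.93)²) = √(0.678594 + 0.142235) = 0.9060 km
G: √((0.0050·111.32)² + (-0.0048·101.93)²) = √(0.309804 + 0.239379) = 0.7411 km
H: √((-0.0004·111.32)² + (0.0068·101.93)²) = √(0.001983 + 0.480421) = 0.6946 km
I: √((-0.0067·111.32)² + (0.0126·101.93)²) = √(0.556283 + 1.649473) = 1.4852 km
J: √((-0.0045·111.32)² + (0.0028·101.93)²) = √(0.250941 + 0.081455) = 0.5765 km
K: √((0.0121·111.32)² + (0.0089·101.93)²) = √(1.814334 + 0.822970) = 1.6240 km
L: √((-0.0027·111.32)² + (0.0037·101.93)²) = √(0.090339 + 0.142235) = 0.4823 km
Minimum: L at 0.4823 km.

L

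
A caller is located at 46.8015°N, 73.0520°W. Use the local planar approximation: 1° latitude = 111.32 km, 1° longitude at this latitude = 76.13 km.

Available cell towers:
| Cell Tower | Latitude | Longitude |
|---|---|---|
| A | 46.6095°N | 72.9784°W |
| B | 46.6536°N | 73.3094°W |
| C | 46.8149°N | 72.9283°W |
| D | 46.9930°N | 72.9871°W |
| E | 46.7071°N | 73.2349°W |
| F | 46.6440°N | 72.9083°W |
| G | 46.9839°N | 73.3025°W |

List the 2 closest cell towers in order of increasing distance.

Distances from 46.8015°N, 73.0520°W:
A: √((-0.1920·111.32)² + (0.0736·76.13)²) = √(456.823937 + 31.395492) = 22.0957 km
B: √((-0.1479·111.32)² + (-0.2574·76.13)²) = √(271.070804 + 383.997808) = 25.5943 km
C: √((0.0134·111.32)² + (0.1237·76.13)²) = √(2.225133 + 88.685181) = 9.5347 km
D: √((0.1915·111.32)² + (0.0649·76.13)²) = √(454.447744 + 24.411870) = 21.8829 km
E: √((-0.0944·111.32)² + (-0.1829·76.13)²) = √(110.430842 + 193.882705) = 17.4446 km
F: √((-0.1575·111.32)² + (0.1437·76.13)²) = √(307.402582 + 119.680996) = 20.6660 km
G: √((0.1824·111.32)² + (-0.2505·76.13)²) = √(412.283604 + 363.686449) = 27.8562 km
Sorted: C (9.5347 km) < E (17.4446 km) < F (20.6660 km) < D (21.8829 km) < …

C, E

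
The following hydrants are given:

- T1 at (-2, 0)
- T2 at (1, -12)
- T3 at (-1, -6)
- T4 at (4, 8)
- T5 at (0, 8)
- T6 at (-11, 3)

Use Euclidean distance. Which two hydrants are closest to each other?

Pairwise distances:
T1–T2: 12.4
T1–T3: 6.1
T1–T4: 10.0
T1–T5: 8.2
T1–T6: 9.5
T2–T3: 6.3
T2–T4: 20.2
T2–T5: 20.0
T2–T6: 19.2
T3–T4: 14.9
T3–T5: 14.0
T3–T6: 13.5
T4–T5: 4.0
T4–T6: 15.8
T5–T6: 12.1
Closest pair: T4–T5 at 4.0.

T4 and T5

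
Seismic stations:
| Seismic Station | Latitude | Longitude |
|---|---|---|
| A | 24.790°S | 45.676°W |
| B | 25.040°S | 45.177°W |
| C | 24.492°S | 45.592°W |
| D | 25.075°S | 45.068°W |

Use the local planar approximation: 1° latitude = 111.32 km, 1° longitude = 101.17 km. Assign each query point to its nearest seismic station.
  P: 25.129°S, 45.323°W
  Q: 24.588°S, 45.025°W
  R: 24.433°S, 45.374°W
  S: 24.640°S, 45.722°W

P→B; Q→B; R→C; S→A

P at 25.129°S, 45.323°W:
  A: √((0.339·111.32)² + (-0.353·101.17)²) = √(1424.11740 + 1275.41908) = 51.957 km
  B: √((0.089·111.32)² + (0.146·101.17)²) = √(98.15816 + 218.17712) = 17.786 km
  C: √((0.637·111.32)² + (-0.269·101.17)²) = √(5028.34723 + 740.64153) = 75.954 km
  D: √((0.054·111.32)² + (0.255·101.17)²) = √(36.13549 + 665.55486) = 26.489 km
  → nearest: B (17.786 km)
Q at 24.588°S, 45.025°W:
  A: √((-0.202·111.32)² + (-0.651·101.17)²) = √(505.64898 + 4337.75958) = 69.595 km
  B: √((-0.452·111.32)² + (-0.152·101.17)²) = √(2531.76426 + 236.47796) = 52.614 km
  C: √((0.096·111.32)² + (-0.567·101.17)²) = √(114.20598 + 3290.55851) = 58.350 km
  D: √((-0.487·111.32)² + (-0.043·101.17)²) = √(2939.03202 + 18.92520) = 54.387 km
  → nearest: B (52.614 km)
R at 24.433°S, 45.374°W:
  A: √((-0.357·111.32)² + (-0.302·101.17)²) = √(1579.36616 + 933.50659) = 50.129 km
  B: √((-0.607·111.32)² + (0.197·101.17)²) = √(4565.87248 + 397.22443) = 70.449 km
  C: √((-0.059·111.32)² + (-0.218·101.17)²) = √(43.13705 + 486.42567) = 23.012 km
  D: √((-0.642·111.32)² + (0.306·101.17)²) = √(5107.59498 + 958.39900) = 77.884 km
  → nearest: C (23.012 km)
S at 24.640°S, 45.722°W:
  A: √((-0.150·111.32)² + (0.046·101.17)²) = √(278.82320 + 21.65804) = 17.334 km
  B: √((-0.400·111.32)² + (0.545·101.17)²) = √(1982.74278 + 3040.16045) = 70.872 km
  C: √((0.148·111.32)² + (0.130·101.17)²) = √(271.43749 + 172.97773) = 21.081 km
  D: √((-0.435·111.32)² + (0.654·101.17)²) = √(2344.90315 + 4377.83104) = 81.992 km
  → nearest: A (17.334 km)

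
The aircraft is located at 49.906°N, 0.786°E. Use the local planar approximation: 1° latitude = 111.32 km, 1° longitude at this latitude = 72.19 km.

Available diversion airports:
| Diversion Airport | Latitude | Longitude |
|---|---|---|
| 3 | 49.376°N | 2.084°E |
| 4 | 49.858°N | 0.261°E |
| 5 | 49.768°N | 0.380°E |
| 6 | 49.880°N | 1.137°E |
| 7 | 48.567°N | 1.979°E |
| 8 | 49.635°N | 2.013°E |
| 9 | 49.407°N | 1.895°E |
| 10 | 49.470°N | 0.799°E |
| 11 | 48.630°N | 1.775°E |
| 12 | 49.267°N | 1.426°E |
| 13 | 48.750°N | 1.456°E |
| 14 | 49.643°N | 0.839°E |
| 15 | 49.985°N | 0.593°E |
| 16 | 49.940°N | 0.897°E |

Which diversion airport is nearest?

Distances from 49.906°N, 0.786°E:
3: 110.730 km
4: 38.275 km
5: 33.091 km
6: 25.503 km
7: 172.149 km
8: 93.573 km
9: 97.443 km
10: 48.545 km
11: 158.978 km
12: 84.821 km
13: 137.475 km
14: 29.526 km
15: 16.476 km
16: 8.862 km
Minimum: 16 at 8.862 km.

16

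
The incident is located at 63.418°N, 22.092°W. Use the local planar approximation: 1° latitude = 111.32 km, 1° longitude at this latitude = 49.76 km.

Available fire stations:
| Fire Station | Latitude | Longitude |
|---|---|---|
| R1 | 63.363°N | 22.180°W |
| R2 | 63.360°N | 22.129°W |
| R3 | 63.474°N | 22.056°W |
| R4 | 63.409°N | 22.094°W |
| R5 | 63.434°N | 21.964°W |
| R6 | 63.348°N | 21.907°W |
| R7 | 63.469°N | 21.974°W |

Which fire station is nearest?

R4

Distances from 63.418°N, 22.092°W:
R1: 7.527 km
R2: 6.714 km
R3: 6.486 km
R4: 1.007 km
R5: 6.614 km
R6: 12.061 km
R7: 8.168 km
Minimum: R4 at 1.007 km.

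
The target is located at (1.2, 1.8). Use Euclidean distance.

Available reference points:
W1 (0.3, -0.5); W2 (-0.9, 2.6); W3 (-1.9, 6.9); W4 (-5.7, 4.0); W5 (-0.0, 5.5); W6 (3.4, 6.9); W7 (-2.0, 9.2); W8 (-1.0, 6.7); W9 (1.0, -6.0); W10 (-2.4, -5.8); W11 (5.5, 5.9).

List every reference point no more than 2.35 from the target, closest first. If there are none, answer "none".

W2

Distances from (1.2, 1.8):
W1: √((-0.9)² + (-2.3)²) = √(0.810 + 5.290) = 2.5
W2: √((-2.1)² + (0.8)²) = √(4.410 + 0.640) = 2.2
W3: √((-3.1)² + (5.1)²) = √(9.610 + 26.010) = 6.0
W4: √((-6.9)² + (2.2)²) = √(47.610 + 4.840) = 7.2
W5: √((-1.2)² + (3.7)²) = √(1.440 + 13.690) = 3.9
W6: √((2.2)² + (5.1)²) = √(4.840 + 26.010) = 5.6
W7: √((-3.2)² + (7.4)²) = √(10.240 + 54.760) = 8.1
W8: √((-2.2)² + (4.9)²) = √(4.840 + 24.010) = 5.4
W9: √((-0.2)² + (-7.8)²) = √(0.040 + 60.840) = 7.8
W10: √((-3.6)² + (-7.6)²) = √(12.960 + 57.760) = 8.4
W11: √((4.3)² + (4.1)²) = √(18.490 + 16.810) = 5.9
Threshold 2.35: W2 (2.2) is within range.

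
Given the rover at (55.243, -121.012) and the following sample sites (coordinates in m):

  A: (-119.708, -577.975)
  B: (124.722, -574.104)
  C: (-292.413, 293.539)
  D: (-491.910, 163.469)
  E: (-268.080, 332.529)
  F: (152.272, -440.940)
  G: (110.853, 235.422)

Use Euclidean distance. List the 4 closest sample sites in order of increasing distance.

Distances from (55.243, -121.012):
A: 489.309 m
B: 458.388 m
C: 541.033 m
D: 616.689 m
E: 556.989 m
F: 334.318 m
G: 360.746 m
Sorted: F (334.318 m) < G (360.746 m) < B (458.388 m) < A (489.309 m) < C (541.033 m) < E (556.989 m) < …

F, G, B, A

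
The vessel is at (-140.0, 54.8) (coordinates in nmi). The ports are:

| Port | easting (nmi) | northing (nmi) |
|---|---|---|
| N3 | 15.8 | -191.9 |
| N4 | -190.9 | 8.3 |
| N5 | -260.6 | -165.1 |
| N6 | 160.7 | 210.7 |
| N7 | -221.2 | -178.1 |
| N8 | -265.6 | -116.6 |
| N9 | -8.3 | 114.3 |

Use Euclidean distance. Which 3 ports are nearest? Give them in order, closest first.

Distances from (-140.0, 54.8):
N3: √((155.8)² + (-246.7)²) = √(24273.640 + 60860.890) = 291.8 nmi
N4: √((-50.9)² + (-46.5)²) = √(2590.810 + 2162.250) = 68.9 nmi
N5: √((-120.6)² + (-219.9)²) = √(14544.360 + 48356.010) = 250.8 nmi
N6: √((300.7)² + (155.9)²) = √(90420.490 + 24304.810) = 338.7 nmi
N7: √((-81.2)² + (-232.9)²) = √(6593.440 + 54242.410) = 246.6 nmi
N8: √((-125.6)² + (-171.4)²) = √(15775.360 + 29377.960) = 212.5 nmi
N9: √((131.7)² + (59.5)²) = √(17344.890 + 3540.250) = 144.5 nmi
Sorted: N4 (68.9 nmi) < N9 (144.5 nmi) < N8 (212.5 nmi) < N7 (246.6 nmi) < N5 (250.8 nmi) < …

N4, N9, N8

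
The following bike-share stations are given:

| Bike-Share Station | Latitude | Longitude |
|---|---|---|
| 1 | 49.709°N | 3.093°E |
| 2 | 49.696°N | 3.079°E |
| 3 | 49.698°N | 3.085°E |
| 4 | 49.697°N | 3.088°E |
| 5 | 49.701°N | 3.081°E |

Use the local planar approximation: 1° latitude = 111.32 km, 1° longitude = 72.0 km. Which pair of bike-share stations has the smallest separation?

Pairwise distances:
1–2: 1.764 km
1–3: 1.353 km
1–4: 1.383 km
1–5: 1.241 km
2–3: 0.486 km
2–4: 0.657 km
2–5: 0.575 km
3–4: 0.243 km
3–5: 0.441 km
4–5: 0.673 km
Closest pair: 3–4 at 0.243 km.

3 and 4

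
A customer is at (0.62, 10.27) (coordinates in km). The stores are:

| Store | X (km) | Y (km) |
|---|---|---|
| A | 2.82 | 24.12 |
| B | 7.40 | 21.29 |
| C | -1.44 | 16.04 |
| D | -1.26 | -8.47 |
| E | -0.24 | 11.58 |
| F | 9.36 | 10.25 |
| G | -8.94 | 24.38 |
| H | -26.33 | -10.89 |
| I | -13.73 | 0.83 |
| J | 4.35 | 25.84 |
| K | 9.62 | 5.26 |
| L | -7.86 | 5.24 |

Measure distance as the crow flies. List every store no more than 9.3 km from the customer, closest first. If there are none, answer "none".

Distances from (0.62, 10.27):
A: √((2.20)² + (13.85)²) = √(4.8400 + 191.8225) = 14.02 km
B: √((6.78)² + (11.02)²) = √(45.9684 + 121.4404) = 12.94 km
C: √((-2.06)² + (5.77)²) = √(4.2436 + 33.2929) = 6.13 km
D: √((-1.88)² + (-18.74)²) = √(3.5344 + 351.1876) = 18.83 km
E: √((-0.86)² + (1.31)²) = √(0.7396 + 1.7161) = 1.57 km
F: √((8.74)² + (-0.02)²) = √(76.3876 + 0.0004) = 8.74 km
G: √((-9.56)² + (14.11)²) = √(91.3936 + 199.0921) = 17.04 km
H: √((-26.95)² + (-21.16)²) = √(726.3025 + 447.7456) = 34.26 km
I: √((-14.35)² + (-9.44)²) = √(205.9225 + 89.1136) = 17.18 km
J: √((3.73)² + (15.57)²) = √(13.9129 + 242.4249) = 16.01 km
K: √((9.00)² + (-5.01)²) = √(81.0000 + 25.1001) = 10.30 km
L: √((-8.48)² + (-5.03)²) = √(71.9104 + 25.3009) = 9.86 km
Threshold 9.3 km: E (1.57 km), C (6.13 km), F (8.74 km) are within range.

E, C, F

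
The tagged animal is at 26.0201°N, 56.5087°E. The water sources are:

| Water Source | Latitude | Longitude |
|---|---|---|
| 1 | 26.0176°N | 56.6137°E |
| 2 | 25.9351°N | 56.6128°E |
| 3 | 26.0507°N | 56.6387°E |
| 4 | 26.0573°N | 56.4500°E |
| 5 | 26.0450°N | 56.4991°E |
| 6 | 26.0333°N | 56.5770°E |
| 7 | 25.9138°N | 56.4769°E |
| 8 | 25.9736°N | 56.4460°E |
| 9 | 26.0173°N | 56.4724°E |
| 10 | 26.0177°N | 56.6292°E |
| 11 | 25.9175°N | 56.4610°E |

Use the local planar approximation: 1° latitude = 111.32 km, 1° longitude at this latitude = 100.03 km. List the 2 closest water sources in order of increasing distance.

5, 9

Distances from 26.0201°N, 56.5087°E:
1: √((-0.0025·111.32)² + (0.1050·100.03)²) = √(0.077451 + 110.316160) = 10.5068 km
2: √((-0.0850·111.32)² + (0.1041·100.03)²) = √(89.533229 + 108.433131) = 14.0701 km
3: √((0.0306·111.32)² + (0.1300·100.03)²) = √(11.603506 + 169.101415) = 13.4427 km
4: √((0.0372·111.32)² + (-0.0587·100.03)²) = √(17.148742 + 34.477577) = 7.1851 km
5: √((0.0249·111.32)² + (-0.0096·100.03)²) = √(7.683252 + 0.922153) = 2.9335 km
6: √((0.0132·111.32)² + (0.0683·100.03)²) = √(2.159207 + 46.676894) = 6.9883 km
7: √((-0.1063·111.32)² + (-0.0318·100.03)²) = √(140.027368 + 10.118468) = 12.2534 km
8: √((-0.0465·111.32)² + (-0.0627·100.03)²) = √(26.794910 + 39.336491) = 8.1321 km
9: √((-0.0028·111.32)² + (-0.0363·100.03)²) = √(0.097154 + 13.184807) = 3.6444 km
10: √((-0.0024·111.32)² + (0.1205·100.03)²) = √(0.071379 + 145.289635) = 12.0566 km
11: √((-0.1026·111.32)² + (-0.0477·100.03)²) = √(130.449109 + 22.766554) = 12.3780 km
Sorted: 5 (2.9335 km) < 9 (3.6444 km) < 6 (6.9883 km) < 4 (7.1851 km) < …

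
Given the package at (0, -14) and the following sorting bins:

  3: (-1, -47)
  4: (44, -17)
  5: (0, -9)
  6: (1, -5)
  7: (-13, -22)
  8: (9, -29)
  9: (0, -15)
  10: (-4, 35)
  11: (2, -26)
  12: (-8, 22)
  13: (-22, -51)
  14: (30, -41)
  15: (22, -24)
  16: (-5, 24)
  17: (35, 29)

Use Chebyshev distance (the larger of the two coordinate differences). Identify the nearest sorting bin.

9

Distances from (0, -14):
3: 33
4: 44
5: 5
6: 9
7: 13
8: 15
9: 1
10: 49
11: 12
12: 36
13: 37
14: 30
15: 22
16: 38
17: 43
Minimum: 9 at 1.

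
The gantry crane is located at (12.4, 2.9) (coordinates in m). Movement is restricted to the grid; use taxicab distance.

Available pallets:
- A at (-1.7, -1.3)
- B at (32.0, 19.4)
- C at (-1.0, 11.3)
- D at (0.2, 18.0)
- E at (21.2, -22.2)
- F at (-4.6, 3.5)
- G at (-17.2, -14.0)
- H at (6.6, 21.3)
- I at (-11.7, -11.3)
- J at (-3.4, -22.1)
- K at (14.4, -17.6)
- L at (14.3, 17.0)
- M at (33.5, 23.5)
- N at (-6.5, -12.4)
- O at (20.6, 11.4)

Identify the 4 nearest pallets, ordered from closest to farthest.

Distances from (12.4, 2.9):
A: |-14.1| + |-4.2| = 14.1 + 4.2 = 18.3 m
B: |19.6| + |16.5| = 19.6 + 16.5 = 36.1 m
C: |-13.4| + |8.4| = 13.4 + 8.4 = 21.8 m
D: |-12.2| + |15.1| = 12.2 + 15.1 = 27.3 m
E: |8.8| + |-25.1| = 8.8 + 25.1 = 33.9 m
F: |-17.0| + |0.6| = 17.0 + 0.6 = 17.6 m
G: |-29.6| + |-16.9| = 29.6 + 16.9 = 46.5 m
H: |-5.8| + |18.4| = 5.8 + 18.4 = 24.2 m
I: |-24.1| + |-14.2| = 24.1 + 14.2 = 38.3 m
J: |-15.8| + |-25.0| = 15.8 + 25.0 = 40.8 m
K: |2.0| + |-20.5| = 2.0 + 20.5 = 22.5 m
L: |1.9| + |14.1| = 1.9 + 14.1 = 16.0 m
M: |21.1| + |20.6| = 21.1 + 20.6 = 41.7 m
N: |-18.9| + |-15.3| = 18.9 + 15.3 = 34.2 m
O: |8.2| + |8.5| = 8.2 + 8.5 = 16.7 m
Sorted: L (16.0 m) < O (16.7 m) < F (17.6 m) < A (18.3 m) < C (21.8 m) < K (22.5 m) < …

L, O, F, A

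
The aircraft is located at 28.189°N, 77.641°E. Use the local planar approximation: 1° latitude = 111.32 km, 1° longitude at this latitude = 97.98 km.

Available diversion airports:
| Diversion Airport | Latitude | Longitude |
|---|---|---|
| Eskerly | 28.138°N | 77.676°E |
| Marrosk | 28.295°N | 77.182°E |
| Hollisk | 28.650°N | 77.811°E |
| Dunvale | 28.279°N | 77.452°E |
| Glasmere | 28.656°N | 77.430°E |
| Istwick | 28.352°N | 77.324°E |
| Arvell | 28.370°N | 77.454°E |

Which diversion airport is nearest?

Eskerly

Distances from 28.189°N, 77.641°E:
Eskerly: √((-0.051·111.32)² + (0.035·97.98)²) = √(32.23196 + 11.76010) = 6.633 km
Marrosk: √((0.106·111.32)² + (-0.459·97.98)²) = √(139.23811 + 2022.55454) = 46.495 km
Hollisk: √((0.461·111.32)² + (0.170·97.98)²) = √(2633.59049 + 277.44232) = 53.954 km
Dunvale: √((0.090·111.32)² + (-0.189·97.98)²) = √(100.37635 + 342.92447) = 21.055 km
Glasmere: √((0.467·111.32)² + (-0.211·97.98)²) = √(2702.58994 + 427.40518) = 55.946 km
Istwick: √((0.163·111.32)² + (-0.317·97.98)²) = √(329.24683 + 964.70248) = 35.972 km
Arvell: √((0.181·111.32)² + (-0.187·97.98)²) = √(405.97898 + 335.70521) = 27.234 km
Minimum: Eskerly at 6.633 km.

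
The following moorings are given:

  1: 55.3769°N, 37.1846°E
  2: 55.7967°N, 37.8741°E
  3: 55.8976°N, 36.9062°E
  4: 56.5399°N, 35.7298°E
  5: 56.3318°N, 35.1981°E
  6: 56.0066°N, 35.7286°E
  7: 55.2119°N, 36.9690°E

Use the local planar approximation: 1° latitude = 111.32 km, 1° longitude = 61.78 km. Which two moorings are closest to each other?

1 and 7

Pairwise distances:
1–7: √((-0.1650·111.32)² + (-0.2156·61.78)²) = √(337.376077 + 177.416220) = 22.6890 km
4–5: √((-0.2081·111.32)² + (-0.5317·61.78)²) = √(536.649286 + 1079.019091) = 40.1954 km
5–6: √((-0.3252·111.32)² + (0.5305·61.78)²) = √(1310.531515 + 1074.154085) = 48.8332 km
4–6: √((-0.5333·111.32)² + (-0.0012·61.78)²) = √(3524.435465 + 0.005496) = 59.3670 km
1–3: √((0.5207·111.32)² + (-0.2784·61.78)²) = √(3359.862857 + 295.824589) = 60.4623 km
2–3: √((0.1009·111.32)² + (-0.9679·61.78)²) = √(126.162047 + 3575.664705) = 60.8426 km
1–2: √((0.4198·111.32)² + (0.6895·61.78)²) = √(2183.892535 + 1814.530819) = 63.2331 km
3–6: √((0.1090·111.32)² + (-1.1776·61.78)²) = √(147.231044 + 5292.872129) = 73.7571 km
3–7: √((-0.6857·111.32)² + (0.0628·61.78)²) = √(5826.593154 + 15.052724) = 76.4307 km
2–7: √((-0.5848·111.32)² + (-0.9051·61.78)²) = √(4238.001667 + 3126.719612) = 85.8180 km
3–4: √((0.6423·111.32)² + (-1.1764·61.78)²) = √(5112.369549 + 5282.090521) = 101.9532 km
1–6: √((0.6297·111.32)² + (-1.4560·61.78)²) = √(4913.758204 + 8091.304735) = 114.0397 km
3–5: √((0.4342·111.32)² + (-1.7081·61.78)²) = √(2336.286146 + 11135.824896) = 116.0694 km
6–7: √((-0.7947·111.32)² + (1.2404·61.78)²) = √(7826.233864 + 5872.449937) = 117.0414 km
2–6: √((0.2099·111.32)² + (-2.1455·61.78)²) = √(545.973134 + 17569.234750) = 134.5927 km
2–4: √((0.7432·111.32)² + (-2.1443·61.78)²) = √(6844.753260 + 17549.586942) = 156.1869 km
1–4: √((1.1630·111.32)² + (-1.4548·61.78)²) = √(16761.227654 + 8077.972915) = 157.6046 km
1–5: √((0.9549·111.32)² + (-1.9865·61.78)²) = √(11299.576897 + 15061.663712) = 162.3615 km
5–7: √((-1.1199·111.32)² + (1.7709·61.78)²) = √(15541.927711 + 11969.717036) = 165.8663 km
4–7: √((-1.3280·111.32)² + (1.2392·61.78)²) = √(21854.584062 + 5861.093066) = 166.4803 km
2–5: √((0.5351·111.32)² + (-2.6760·61.78)²) = √(3548.267042 + 27331.786910) = 175.7272 km
Closest pair: 1–7 at 22.6890 km.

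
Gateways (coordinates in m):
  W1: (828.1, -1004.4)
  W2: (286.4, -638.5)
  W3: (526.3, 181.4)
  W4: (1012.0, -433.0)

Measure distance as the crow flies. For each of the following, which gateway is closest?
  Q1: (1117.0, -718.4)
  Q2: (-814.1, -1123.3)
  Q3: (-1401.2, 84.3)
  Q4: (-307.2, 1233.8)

Q1 at (1117.0, -718.4):
  W1: √((-288.9)² + (-286.0)²) = √(83463.210 + 81796.000) = 406.5 m
  W2: √((-830.6)² + (79.9)²) = √(689896.360 + 6384.010) = 834.4 m
  W3: √((-590.7)² + (899.8)²) = √(348926.490 + 809640.040) = 1076.4 m
  W4: √((-105.0)² + (285.4)²) = √(11025.000 + 81453.160) = 304.1 m
  → nearest: W4 (304.1 m)
Q2 at (-814.1, -1123.3):
  W1: √((1642.2)² + (118.9)²) = √(2696820.840 + 14137.210) = 1646.5 m
  W2: √((1100.5)² + (484.8)²) = √(1211100.250 + 235031.040) = 1202.6 m
  W3: √((1340.4)² + (1304.7)²) = √(1796672.160 + 1702242.090) = 1870.5 m
  W4: √((1826.1)² + (690.3)²) = √(3334641.210 + 476514.090) = 1952.2 m
  → nearest: W2 (1202.6 m)
Q3 at (-1401.2, 84.3):
  W1: √((2229.3)² + (-1088.7)²) = √(4969778.490 + 1185267.690) = 2480.9 m
  W2: √((1687.6)² + (-722.8)²) = √(2847993.760 + 522439.840) = 1835.9 m
  W3: √((1927.5)² + (97.1)²) = √(3715256.250 + 9428.410) = 1929.9 m
  W4: √((2413.2)² + (-517.3)²) = √(5823534.240 + 267599.290) = 2468.0 m
  → nearest: W2 (1835.9 m)
Q4 at (-307.2, 1233.8):
  W1: √((1135.3)² + (-2238.2)²) = √(1288906.090 + 5009539.240) = 2509.7 m
  W2: √((593.6)² + (-1872.3)²) = √(352360.960 + 3505507.290) = 1964.1 m
  W3: √((833.5)² + (-1052.4)²) = √(694722.250 + 1107545.760) = 1342.5 m
  W4: √((1319.2)² + (-1666.8)²) = √(1740288.640 + 2778222.240) = 2125.7 m
  → nearest: W3 (1342.5 m)

Q1→W4; Q2→W2; Q3→W2; Q4→W3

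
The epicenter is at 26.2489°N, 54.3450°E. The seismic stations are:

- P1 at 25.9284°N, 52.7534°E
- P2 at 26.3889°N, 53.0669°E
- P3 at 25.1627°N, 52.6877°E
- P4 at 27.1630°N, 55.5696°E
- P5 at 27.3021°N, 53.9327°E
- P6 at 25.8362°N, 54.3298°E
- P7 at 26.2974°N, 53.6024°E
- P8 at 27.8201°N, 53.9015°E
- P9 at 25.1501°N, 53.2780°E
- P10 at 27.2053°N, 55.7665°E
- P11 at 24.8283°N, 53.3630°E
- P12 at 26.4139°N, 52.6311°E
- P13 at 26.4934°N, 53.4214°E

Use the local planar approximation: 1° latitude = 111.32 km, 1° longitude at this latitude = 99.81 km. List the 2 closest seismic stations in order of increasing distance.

P6, P7

Distances from 26.2489°N, 54.3450°E:
P1: √((-0.3205·111.32)² + (-1.5916·99.81)²) = √(1272.923965 + 25235.735807) = 162.8148 km
P2: √((0.1400·111.32)² + (-1.2781·99.81)²) = √(242.885991 + 16273.380566) = 128.5156 km
P3: √((-1.0862·111.32)² + (-1.6573·99.81)²) = √(14620.626820 + 27362.159609) = 204.8970 km
P4: √((0.9141·111.32)² + (1.2246·99.81)²) = √(10354.611600 + 14939.519221) = 159.0413 km
P5: √((1.0532·111.32)² + (-0.4123·99.81)²) = √(13745.739088 + 1693.459368) = 124.2546 km
P6: √((-0.4127·111.32)² + (-0.0152·99.81)²) = √(2110.645679 + 2.301629) = 45.9668 km
P7: √((0.0485·111.32)² + (-0.7426·99.81)²) = √(29.149417 + 5493.612227) = 74.3153 km
P8: √((1.5712·111.32)² + (-0.4435·99.81)²) = √(30592.103239 + 1959.455295) = 180.4205 km
P9: √((-1.0988·111.32)² + (-1.0670·99.81)²) = √(14961.794893 + 11341.668517) = 162.1834 km
P10: √((0.9564·111.32)² + (1.4215·99.81)²) = √(11335.104550 + 20129.910280) = 177.3838 km
P11: √((-1.4206·111.32)² + (-0.9820·99.81)²) = √(25008.636607 + 9606.630500) = 186.0518 km
P12: √((0.1650·111.32)² + (-1.7139·99.81)²) = √(337.376077 + 29263.014920) = 172.0476 km
P13: √((0.2445·111.32)² + (-0.9236·99.81)²) = √(740.805371 + 8497.984990) = 96.1186 km
Sorted: P6 (45.9668 km) < P7 (74.3153 km) < P13 (96.1186 km) < P5 (124.2546 km) < …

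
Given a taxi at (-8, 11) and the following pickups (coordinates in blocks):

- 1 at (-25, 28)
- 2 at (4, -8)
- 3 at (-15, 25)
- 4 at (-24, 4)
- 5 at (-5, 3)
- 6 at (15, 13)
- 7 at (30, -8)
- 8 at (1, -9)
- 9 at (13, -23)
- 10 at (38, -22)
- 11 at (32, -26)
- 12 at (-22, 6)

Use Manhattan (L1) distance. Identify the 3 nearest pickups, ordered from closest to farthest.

Distances from (-8, 11):
1: 34 blocks
2: 31 blocks
3: 21 blocks
4: 23 blocks
5: 11 blocks
6: 25 blocks
7: 57 blocks
8: 29 blocks
9: 55 blocks
10: 79 blocks
11: 77 blocks
12: 19 blocks
Sorted: 5 (11 blocks) < 12 (19 blocks) < 3 (21 blocks) < 4 (23 blocks) < 6 (25 blocks) < …

5, 12, 3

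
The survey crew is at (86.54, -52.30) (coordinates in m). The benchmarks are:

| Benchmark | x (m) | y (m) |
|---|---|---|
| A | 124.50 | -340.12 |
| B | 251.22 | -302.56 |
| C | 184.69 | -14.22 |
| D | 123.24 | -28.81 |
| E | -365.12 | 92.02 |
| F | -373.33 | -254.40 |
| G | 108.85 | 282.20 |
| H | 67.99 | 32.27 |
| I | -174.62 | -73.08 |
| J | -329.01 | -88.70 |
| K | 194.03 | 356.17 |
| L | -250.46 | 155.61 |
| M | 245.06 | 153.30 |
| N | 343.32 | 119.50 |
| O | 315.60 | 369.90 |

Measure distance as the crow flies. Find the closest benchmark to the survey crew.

D

Distances from (86.54, -52.30):
A: √((37.96)² + (-287.82)²) = √(1440.9616 + 82840.3524) = 290.31 m
B: √((164.68)² + (-250.26)²) = √(27119.5024 + 62630.0676) = 299.58 m
C: √((98.15)² + (38.08)²) = √(9633.4225 + 1450.0864) = 105.28 m
D: √((36.70)² + (23.49)²) = √(1346.8900 + 551.7801) = 43.57 m
E: √((-451.66)² + (144.32)²) = √(203996.7556 + 20828.2624) = 474.16 m
F: √((-459.87)² + (-202.10)²) = √(211480.4169 + 40844.4100) = 502.32 m
G: √((22.31)² + (334.50)²) = √(497.7361 + 111890.2500) = 335.24 m
H: √((-18.55)² + (84.57)²) = √(344.1025 + 7152.0849) = 86.58 m
I: √((-261.16)² + (-20.78)²) = √(68204.5456 + 431.8084) = 261.99 m
J: √((-415.55)² + (-36.40)²) = √(172681.8025 + 1324.9600) = 417.14 m
K: √((107.49)² + (408.47)²) = √(11554.1001 + 166847.7409) = 422.38 m
L: √((-337.00)² + (207.91)²) = √(113569.0000 + 43226.5681) = 395.97 m
M: √((158.52)² + (205.60)²) = √(25128.5904 + 42271.3600) = 259.62 m
N: √((256.78)² + (171.80)²) = √(65935.9684 + 29515.2400) = 308.95 m
O: √((229.06)² + (422.20)²) = √(52468.4836 + 178252.8400) = 480.33 m
Minimum: D at 43.57 m.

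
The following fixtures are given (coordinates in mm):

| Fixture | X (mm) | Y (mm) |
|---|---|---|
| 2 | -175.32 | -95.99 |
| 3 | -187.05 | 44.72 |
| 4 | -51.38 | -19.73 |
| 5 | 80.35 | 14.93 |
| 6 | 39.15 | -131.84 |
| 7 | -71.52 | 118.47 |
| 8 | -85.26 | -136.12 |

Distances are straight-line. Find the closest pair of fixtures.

2 and 8

Pairwise distances:
2–3: √((-11.73)² + (140.71)²) = √(137.5929 + 19799.3041) = 141.20 mm
2–4: √((123.94)² + (76.26)²) = √(15361.1236 + 5815.5876) = 145.52 mm
2–5: √((255.67)² + (110.92)²) = √(65367.1489 + 12303.2464) = 278.69 mm
2–6: √((214.47)² + (-35.85)²) = √(45997.3809 + 1285.2225) = 217.45 mm
2–7: √((103.80)² + (214.46)²) = √(10774.4400 + 45993.0916) = 238.26 mm
2–8: √((90.06)² + (-40.13)²) = √(8110.8036 + 1610.4169) = 98.60 mm
3–4: √((135.67)² + (-64.45)²) = √(18406.3489 + 4153.8025) = 150.20 mm
3–5: √((267.40)² + (-29.79)²) = √(71502.7600 + 887.4441) = 269.05 mm
3–6: √((226.20)² + (-176.56)²) = √(51166.4400 + 31173.4336) = 286.95 mm
3–7: √((115.53)² + (73.75)²) = √(13347.1809 + 5439.0625) = 137.06 mm
3–8: √((101.79)² + (-180.84)²) = √(10361.2041 + 32703.1056) = 207.52 mm
4–5: √((131.73)² + (34.66)²) = √(17352.7929 + 1201.3156) = 136.21 mm
4–6: √((90.53)² + (-112.11)²) = √(8195.6809 + 12568.6521) = 144.10 mm
4–7: √((-20.14)² + (138.20)²) = √(405.6196 + 19099.2400) = 139.66 mm
4–8: √((-33.88)² + (-116.39)²) = √(1147.8544 + 13546.6321) = 121.22 mm
5–6: √((-41.20)² + (-146.77)²) = √(1697.4400 + 21541.4329) = 152.44 mm
5–7: √((-151.87)² + (103.54)²) = √(23064.4969 + 10720.5316) = 183.81 mm
5–8: √((-165.61)² + (-151.05)²) = √(27426.6721 + 22816.1025) = 224.15 mm
6–7: √((-110.67)² + (250.31)²) = √(12247.8489 + 62655.0961) = 273.68 mm
6–8: √((-124.41)² + (-4.28)²) = √(15477.8481 + 18.3184) = 124.48 mm
7–8: √((-13.74)² + (-254.59)²) = √(188.7876 + 64816.0681) = 254.96 mm
Closest pair: 2–8 at 98.60 mm.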